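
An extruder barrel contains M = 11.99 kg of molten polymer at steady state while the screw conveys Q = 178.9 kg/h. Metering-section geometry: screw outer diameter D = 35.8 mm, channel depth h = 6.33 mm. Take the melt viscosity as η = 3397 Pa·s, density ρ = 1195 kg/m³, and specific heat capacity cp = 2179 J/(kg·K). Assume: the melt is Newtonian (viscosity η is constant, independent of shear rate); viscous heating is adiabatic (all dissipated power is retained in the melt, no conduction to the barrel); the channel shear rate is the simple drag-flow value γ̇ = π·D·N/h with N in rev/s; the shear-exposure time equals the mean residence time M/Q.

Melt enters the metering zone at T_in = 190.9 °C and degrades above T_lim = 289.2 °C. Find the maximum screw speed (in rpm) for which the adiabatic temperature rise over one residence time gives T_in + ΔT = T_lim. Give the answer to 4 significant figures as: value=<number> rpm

value=59.68 rpm

Convert throughput: Q = 178.9 kg/h = 178.9/3600 = 0.0496944 kg/s
Mean residence time: t_res = M/Q_s = 11.99 kg / 0.0496944 kg/s = 241.274 s
Convert to metres: D = 0.0358 m, h = 0.00633 m
Allowable rise: ΔT_a = T_lim − T_in = 289.2 − 190.9 = 98.3 K
γ̇_max² = ΔT_a·ρ·cp/(η·t_res) = 98.3·1195·2179/(3397·241.274) = 312.3 s⁻²
Take the square root: γ̇_max = √(312.3) = 17.672 s⁻¹
N_max = γ̇_max·h / (π·D) = 17.672 · 0.00633 / (π · 0.0358) = 0.994619 rev/s = 59.6771 rpm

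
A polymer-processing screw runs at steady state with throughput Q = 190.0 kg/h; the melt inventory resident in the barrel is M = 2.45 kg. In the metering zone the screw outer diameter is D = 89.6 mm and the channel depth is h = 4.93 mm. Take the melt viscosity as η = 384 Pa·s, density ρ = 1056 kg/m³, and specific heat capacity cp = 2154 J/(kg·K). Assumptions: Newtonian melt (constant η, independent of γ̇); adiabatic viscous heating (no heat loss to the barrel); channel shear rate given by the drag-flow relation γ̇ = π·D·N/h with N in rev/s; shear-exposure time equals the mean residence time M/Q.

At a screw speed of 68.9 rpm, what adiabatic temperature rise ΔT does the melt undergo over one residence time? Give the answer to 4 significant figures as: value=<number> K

Throughput in SI: Q_s = 190.0 kg/h ÷ 3600 s/h = 0.0527778 kg/s
Mean residence time: t_res = M/Q_s = 2.45 kg / 0.0527778 kg/s = 46.4211 s
D = 89.6 mm = 0.0896 m;  h = 4.93 mm = 0.00493 m;  N = 68.9 rpm / 60 = 1.14833 rev/s
γ̇ = π·D·N / h = π · 0.0896 · 1.14833 / 0.00493 = 65.566 s⁻¹
ΔT = η·γ̇²·t_res/(ρ·cp) = [384 × 65.566² × 46.4211] / [1056 × 2154] = 33.6895 K

value=33.69 K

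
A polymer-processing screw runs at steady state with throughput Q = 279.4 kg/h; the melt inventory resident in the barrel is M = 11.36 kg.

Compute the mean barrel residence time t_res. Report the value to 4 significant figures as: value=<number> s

Convert throughput: Q = 279.4 kg/h = 279.4/3600 = 0.0776111 kg/s
t_res = M / Q_s = 11.36 / 0.0776111 = 146.371 s

value=146.4 s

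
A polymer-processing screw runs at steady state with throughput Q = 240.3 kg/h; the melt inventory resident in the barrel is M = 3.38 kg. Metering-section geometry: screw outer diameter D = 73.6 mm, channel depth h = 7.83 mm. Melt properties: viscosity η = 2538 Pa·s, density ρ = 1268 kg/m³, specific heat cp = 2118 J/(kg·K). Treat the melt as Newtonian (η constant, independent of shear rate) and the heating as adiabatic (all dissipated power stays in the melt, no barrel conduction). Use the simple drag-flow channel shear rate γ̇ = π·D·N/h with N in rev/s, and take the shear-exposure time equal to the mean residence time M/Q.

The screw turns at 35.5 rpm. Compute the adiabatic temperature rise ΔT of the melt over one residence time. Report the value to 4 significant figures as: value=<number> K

Convert throughput: Q = 240.3 kg/h = 240.3/3600 = 0.06675 kg/s
t_res = M / Q_s = 3.38 ÷ 0.06675 = 50.6367 s
D = 73.6 mm = 0.0736 m;  h = 7.83 mm = 0.00783 m;  N = 35.5 rpm / 60 = 0.591667 rev/s
γ̇ = π D N / h = (π)(0.0736)(0.591667) / 0.00783 = 17.472 s⁻¹
ΔT = η·γ̇²·t_res/(ρ·cp) = [2538 × 17.472² × 50.6367] / [1268 × 2118] = 14.6082 K

value=14.61 K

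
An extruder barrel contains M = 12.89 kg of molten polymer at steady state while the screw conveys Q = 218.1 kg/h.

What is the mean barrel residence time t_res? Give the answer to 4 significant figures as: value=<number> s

value=212.8 s

Q_s = Q / 3600 = 218.1 / 3600 = 0.0605833 kg/s
t_res = M / Q_s = 12.89 ÷ 0.0605833 = 212.765 s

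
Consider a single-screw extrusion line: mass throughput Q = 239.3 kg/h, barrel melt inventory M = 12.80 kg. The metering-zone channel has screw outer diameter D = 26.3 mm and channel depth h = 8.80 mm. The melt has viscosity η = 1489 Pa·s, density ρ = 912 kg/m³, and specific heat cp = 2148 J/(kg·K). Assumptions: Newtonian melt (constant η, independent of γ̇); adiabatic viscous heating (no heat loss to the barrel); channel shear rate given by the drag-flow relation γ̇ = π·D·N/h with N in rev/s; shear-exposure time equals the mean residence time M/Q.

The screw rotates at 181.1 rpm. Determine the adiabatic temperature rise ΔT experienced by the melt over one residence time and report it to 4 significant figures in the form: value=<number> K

value=117.5 K

Throughput in SI: Q_s = 239.3 kg/h ÷ 3600 s/h = 0.0664722 kg/s
Mean residence time: t_res = M/Q_s = 12.80 kg / 0.0664722 kg/s = 192.562 s
D = 26.3 mm = 0.0263 m;  h = 8.80 mm = 0.0088 m;  N = 181.1 rpm / 60 = 3.01833 rev/s
γ̇ = π·D·N / h = π · 0.0263 · 3.01833 / 0.0088 = 28.3394 s⁻¹
Adiabatic rise: ΔT = η γ̇² t_res / (ρ cp) = 1489·(28.3394)²·192.562 / (912·2148) = 117.548 K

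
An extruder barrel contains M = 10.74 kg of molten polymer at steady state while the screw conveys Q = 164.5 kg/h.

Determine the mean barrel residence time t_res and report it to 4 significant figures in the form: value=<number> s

value=235.0 s

Convert throughput: Q = 164.5 kg/h = 164.5/3600 = 0.0456944 kg/s
Mean residence time: t_res = M/Q_s = 10.74 kg / 0.0456944 kg/s = 235.04 s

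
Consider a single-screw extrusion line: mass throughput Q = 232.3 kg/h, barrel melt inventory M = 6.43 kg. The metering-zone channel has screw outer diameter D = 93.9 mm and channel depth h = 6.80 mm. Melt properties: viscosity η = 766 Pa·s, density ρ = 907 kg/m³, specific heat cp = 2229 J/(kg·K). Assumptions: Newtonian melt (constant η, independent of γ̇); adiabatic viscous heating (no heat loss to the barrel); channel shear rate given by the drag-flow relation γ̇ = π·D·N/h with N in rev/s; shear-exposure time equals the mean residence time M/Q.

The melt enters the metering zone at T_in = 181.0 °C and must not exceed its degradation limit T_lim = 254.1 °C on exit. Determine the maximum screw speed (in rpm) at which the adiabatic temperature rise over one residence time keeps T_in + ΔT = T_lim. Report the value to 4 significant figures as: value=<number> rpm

Q_s = Q / 3600 = 232.3 / 3600 = 0.0645278 kg/s
t_res = M / Q_s = 6.43 ÷ 0.0645278 = 99.647 s
Geometry in SI: D = 93.9 mm → 0.0939 m, h = 6.80 mm → 0.0068 m
ΔT_a = T_lim − T_in = 254.1 °C − 181.0 °C = 73.1 K
γ̇_max² = ΔT_a·ρ·cp / (η·t_res) = [73.1 × 907 × 2229] / [766 × 99.647] = 1936.16 s⁻²
Take the square root: γ̇_max = √(1936.16) = 44.0018 s⁻¹
N_max = γ̇_max h / (πD) = 44.0018·0.0068/(π·0.0939) = 1.0143 rev/s → ×60 = 60.8577 rpm

value=60.86 rpm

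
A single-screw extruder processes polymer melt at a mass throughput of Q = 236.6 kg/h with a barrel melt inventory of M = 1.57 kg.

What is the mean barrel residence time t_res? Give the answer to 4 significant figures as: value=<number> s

value=23.89 s

Throughput in SI: Q_s = 236.6 kg/h ÷ 3600 s/h = 0.0657222 kg/s
t_res = M / Q_s = 1.57 / 0.0657222 = 23.8884 s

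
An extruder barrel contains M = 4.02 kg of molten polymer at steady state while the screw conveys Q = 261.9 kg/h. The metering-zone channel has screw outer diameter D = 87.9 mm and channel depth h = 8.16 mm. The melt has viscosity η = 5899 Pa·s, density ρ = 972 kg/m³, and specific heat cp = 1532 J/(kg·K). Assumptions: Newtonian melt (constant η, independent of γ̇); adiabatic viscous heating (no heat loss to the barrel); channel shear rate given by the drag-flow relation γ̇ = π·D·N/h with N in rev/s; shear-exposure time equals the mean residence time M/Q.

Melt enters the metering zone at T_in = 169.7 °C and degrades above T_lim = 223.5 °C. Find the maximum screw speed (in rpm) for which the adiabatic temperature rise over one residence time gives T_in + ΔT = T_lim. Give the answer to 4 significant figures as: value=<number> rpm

Throughput in SI: Q_s = 261.9 kg/h ÷ 3600 s/h = 0.07275 kg/s
t_res = M / Q_s = 4.02 ÷ 0.07275 = 55.2577 s
Convert to metres: D = 0.0879 m, h = 0.00816 m
ΔT_a = T_lim − T_in = 223.5 °C − 169.7 °C = 53.8 K
γ̇_max² = ΔT_a·ρ·cp/(η·t_res) = 53.8·972·1532/(5899·55.2577) = 245.774 s⁻²
γ̇_max = sqrt(245.774) = 15.6772 s⁻¹
N_max = γ̇_max h / (πD) = 15.6772·0.00816/(π·0.0879) = 0.463254 rev/s → ×60 = 27.7953 rpm

value=27.80 rpm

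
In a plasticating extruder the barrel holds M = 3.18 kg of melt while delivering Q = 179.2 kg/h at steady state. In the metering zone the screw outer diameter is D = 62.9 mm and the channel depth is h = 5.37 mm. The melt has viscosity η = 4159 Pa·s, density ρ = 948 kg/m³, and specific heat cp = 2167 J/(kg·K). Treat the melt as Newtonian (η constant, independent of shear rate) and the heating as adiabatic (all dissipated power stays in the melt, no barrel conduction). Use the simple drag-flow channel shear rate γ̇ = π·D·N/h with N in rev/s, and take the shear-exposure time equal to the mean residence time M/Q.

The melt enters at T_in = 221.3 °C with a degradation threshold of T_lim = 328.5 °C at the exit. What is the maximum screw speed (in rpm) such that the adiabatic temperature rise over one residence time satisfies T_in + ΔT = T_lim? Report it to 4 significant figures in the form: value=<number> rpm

Convert throughput: Q = 179.2 kg/h = 179.2/3600 = 0.0497778 kg/s
t_res = M / Q_s = 3.18 ÷ 0.0497778 = 63.8839 s
Geometry in SI: D = 62.9 mm → 0.0629 m, h = 5.37 mm → 0.00537 m
Allowable rise: ΔT_a = T_lim − T_in = 328.5 − 221.3 = 107.2 K
Invert ΔT = ηγ̇²t_res/(ρcp) for γ̇: γ̇_max² = ΔT_a ρ cp / (η t_res) = 107.2·948·2167 / (4159·63.8839) = 828.861 s⁻²
γ̇_max = √828.861 = 28.7899 s⁻¹
N_max = γ̇_max·h / (π·D) = 28.7899 · 0.00537 / (π · 0.0629) = 0.782374 rev/s = 46.9425 rpm

value=46.94 rpm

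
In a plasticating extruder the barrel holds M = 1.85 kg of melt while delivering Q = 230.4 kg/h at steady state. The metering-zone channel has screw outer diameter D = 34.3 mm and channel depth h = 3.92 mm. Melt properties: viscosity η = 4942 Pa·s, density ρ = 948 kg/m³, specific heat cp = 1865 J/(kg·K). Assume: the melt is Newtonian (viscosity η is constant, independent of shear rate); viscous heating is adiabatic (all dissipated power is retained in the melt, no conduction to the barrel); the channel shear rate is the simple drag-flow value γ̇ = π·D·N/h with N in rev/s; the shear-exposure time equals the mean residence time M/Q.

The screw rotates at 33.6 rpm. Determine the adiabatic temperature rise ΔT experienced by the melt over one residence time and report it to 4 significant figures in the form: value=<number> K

Convert throughput: Q = 230.4 kg/h = 230.4/3600 = 0.064 kg/s
t_res = M / Q_s = 1.85 / 0.064 = 28.9062 s
Convert to SI: D = 0.0343 m, h = 0.00392 m, N = 33.6/60 = 0.56 rev/s
γ̇ = π·D·N / h = π · 0.0343 · 0.56 / 0.00392 = 15.3938 s⁻¹
Adiabatic rise: ΔT = η γ̇² t_res / (ρ cp) = 4942·(15.3938)²·28.9062 / (948·1865) = 19.1469 K

value=19.15 K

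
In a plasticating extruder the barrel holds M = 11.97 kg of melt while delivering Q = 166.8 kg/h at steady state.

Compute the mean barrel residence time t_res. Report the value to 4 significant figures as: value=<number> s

Throughput in SI: Q_s = 166.8 kg/h ÷ 3600 s/h = 0.0463333 kg/s
t_res = M / Q_s = 11.97 ÷ 0.0463333 = 258.345 s

value=258.3 s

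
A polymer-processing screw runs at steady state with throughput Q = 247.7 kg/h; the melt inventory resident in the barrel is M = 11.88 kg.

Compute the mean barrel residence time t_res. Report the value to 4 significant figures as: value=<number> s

value=172.7 s

Throughput in SI: Q_s = 247.7 kg/h ÷ 3600 s/h = 0.0688056 kg/s
t_res = M / Q_s = 11.88 ÷ 0.0688056 = 172.66 s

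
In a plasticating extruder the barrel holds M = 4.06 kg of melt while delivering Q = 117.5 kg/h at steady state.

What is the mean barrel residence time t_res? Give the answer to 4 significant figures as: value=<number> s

Q_s = Q / 3600 = 117.5 / 3600 = 0.0326389 kg/s
t_res = M / Q_s = 4.06 / 0.0326389 = 124.391 s

value=124.4 s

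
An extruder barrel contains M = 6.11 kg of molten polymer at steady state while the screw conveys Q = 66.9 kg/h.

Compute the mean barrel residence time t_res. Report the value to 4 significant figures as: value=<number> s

Q_s = Q / 3600 = 66.9 / 3600 = 0.0185833 kg/s
t_res = M / Q_s = 6.11 / 0.0185833 = 328.789 s

value=328.8 s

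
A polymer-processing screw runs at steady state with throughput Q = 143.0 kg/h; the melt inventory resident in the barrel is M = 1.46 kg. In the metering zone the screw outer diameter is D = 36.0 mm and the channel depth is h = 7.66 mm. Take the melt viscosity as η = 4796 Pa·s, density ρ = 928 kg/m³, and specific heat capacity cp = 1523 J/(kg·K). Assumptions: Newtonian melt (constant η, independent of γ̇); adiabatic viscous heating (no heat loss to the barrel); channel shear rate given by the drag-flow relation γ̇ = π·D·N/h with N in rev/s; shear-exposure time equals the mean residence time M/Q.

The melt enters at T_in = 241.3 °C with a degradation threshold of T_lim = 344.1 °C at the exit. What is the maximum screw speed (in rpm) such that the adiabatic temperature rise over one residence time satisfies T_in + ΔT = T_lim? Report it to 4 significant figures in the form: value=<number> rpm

value=116.7 rpm

Q_s = Q / 3600 = 143.0 / 3600 = 0.0397222 kg/s
t_res = M / Q_s = 1.46 / 0.0397222 = 36.7552 s
D = 36.0 mm = 0.036 m;  h = 7.66 mm = 0.00766 m
Allowable rise: ΔT_a = T_lim − T_in = 344.1 − 241.3 = 102.8 K
Invert ΔT = ηγ̇²t_res/(ρcp) for γ̇: γ̇_max² = ΔT_a ρ cp / (η t_res) = 102.8·928·1523 / (4796·36.7552) = 824.219 s⁻²
γ̇_max = √824.219 = 28.7092 s⁻¹
N_max = γ̇_max·h / (π·D) = 28.7092 · 0.00766 / (π · 0.036) = 1.94445 rev/s = 116.667 rpm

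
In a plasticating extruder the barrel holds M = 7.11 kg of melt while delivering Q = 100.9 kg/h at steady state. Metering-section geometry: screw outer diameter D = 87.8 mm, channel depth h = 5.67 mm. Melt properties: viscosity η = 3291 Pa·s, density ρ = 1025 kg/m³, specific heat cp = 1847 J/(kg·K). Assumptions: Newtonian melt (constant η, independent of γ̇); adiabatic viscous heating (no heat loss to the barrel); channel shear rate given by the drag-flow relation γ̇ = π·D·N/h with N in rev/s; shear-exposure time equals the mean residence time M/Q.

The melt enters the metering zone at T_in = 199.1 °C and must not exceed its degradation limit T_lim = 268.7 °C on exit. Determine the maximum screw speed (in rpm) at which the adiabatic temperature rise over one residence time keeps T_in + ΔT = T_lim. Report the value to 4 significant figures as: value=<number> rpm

Q_s = Q / 3600 = 100.9 / 3600 = 0.0280278 kg/s
Mean residence time: t_res = M/Q_s = 7.11 kg / 0.0280278 kg/s = 253.677 s
Convert to metres: D = 0.0878 m, h = 0.00567 m
Allowable rise: ΔT_a = T_lim − T_in = 268.7 − 199.1 = 69.6 K
γ̇_max² = ΔT_a·ρ·cp/(η·t_res) = 69.6·1025·1847/(3291·253.677) = 157.831 s⁻²
γ̇_max = √157.831 = 12.5631 s⁻¹
N_max = γ̇_max h / (πD) = 12.5631·0.00567/(π·0.0878) = 0.258246 rev/s → ×60 = 15.4948 rpm

value=15.49 rpm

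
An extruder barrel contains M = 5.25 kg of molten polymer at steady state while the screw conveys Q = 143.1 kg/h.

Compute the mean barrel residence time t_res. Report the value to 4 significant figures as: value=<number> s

Convert throughput: Q = 143.1 kg/h = 143.1/3600 = 0.03975 kg/s
Mean residence time: t_res = M/Q_s = 5.25 kg / 0.03975 kg/s = 132.075 s

value=132.1 s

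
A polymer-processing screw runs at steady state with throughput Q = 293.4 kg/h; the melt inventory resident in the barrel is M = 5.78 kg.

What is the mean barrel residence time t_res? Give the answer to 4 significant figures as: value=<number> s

value=70.92 s

Convert throughput: Q = 293.4 kg/h = 293.4/3600 = 0.0815 kg/s
t_res = M / Q_s = 5.78 ÷ 0.0815 = 70.9202 s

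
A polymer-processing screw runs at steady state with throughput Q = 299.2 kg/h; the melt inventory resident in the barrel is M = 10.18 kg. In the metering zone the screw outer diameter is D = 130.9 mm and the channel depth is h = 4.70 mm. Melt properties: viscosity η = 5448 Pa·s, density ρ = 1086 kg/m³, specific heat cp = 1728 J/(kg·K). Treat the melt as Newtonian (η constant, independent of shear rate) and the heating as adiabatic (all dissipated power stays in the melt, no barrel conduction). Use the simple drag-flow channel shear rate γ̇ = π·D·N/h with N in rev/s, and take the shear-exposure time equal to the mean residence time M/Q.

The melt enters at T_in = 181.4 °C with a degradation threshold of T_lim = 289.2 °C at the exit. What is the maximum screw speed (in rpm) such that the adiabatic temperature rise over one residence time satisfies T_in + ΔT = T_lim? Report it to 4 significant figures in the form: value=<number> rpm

value=11.94 rpm

Convert throughput: Q = 299.2 kg/h = 299.2/3600 = 0.0831111 kg/s
Mean residence time: t_res = M/Q_s = 10.18 kg / 0.0831111 kg/s = 122.487 s
Geometry in SI: D = 130.9 mm → 0.1309 m, h = 4.70 mm → 0.0047 m
Allowable rise: ΔT_a = T_lim − T_in = 289.2 − 181.4 = 107.8 K
Invert ΔT = ηγ̇²t_res/(ρcp) for γ̇: γ̇_max² = ΔT_a ρ cp / (η t_res) = 107.8·1086·1728 / (5448·122.487) = 303.156 s⁻²
γ̇_max = sqrt(303.156) = 17.4114 s⁻¹
N_max = γ̇_max·h / (π·D) = 17.4114 · 0.0047 / (π · 0.1309) = 0.198995 rev/s = 11.9397 rpm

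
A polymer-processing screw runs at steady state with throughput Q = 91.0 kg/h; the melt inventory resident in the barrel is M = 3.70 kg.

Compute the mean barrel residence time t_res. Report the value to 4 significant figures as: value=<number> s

value=146.4 s

Convert throughput: Q = 91.0 kg/h = 91.0/3600 = 0.0252778 kg/s
t_res = M / Q_s = 3.70 ÷ 0.0252778 = 146.374 s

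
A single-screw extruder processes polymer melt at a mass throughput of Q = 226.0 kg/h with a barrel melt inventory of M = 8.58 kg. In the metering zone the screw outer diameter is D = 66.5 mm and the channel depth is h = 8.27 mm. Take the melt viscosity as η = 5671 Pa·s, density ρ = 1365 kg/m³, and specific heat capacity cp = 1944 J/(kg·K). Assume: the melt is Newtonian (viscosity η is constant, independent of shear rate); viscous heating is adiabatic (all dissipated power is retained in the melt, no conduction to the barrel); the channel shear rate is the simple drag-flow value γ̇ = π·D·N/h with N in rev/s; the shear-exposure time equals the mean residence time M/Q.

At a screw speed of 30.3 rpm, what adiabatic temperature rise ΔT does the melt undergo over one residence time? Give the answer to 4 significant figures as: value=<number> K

Convert throughput: Q = 226.0 kg/h = 226.0/3600 = 0.0627778 kg/s
t_res = M / Q_s = 8.58 ÷ 0.0627778 = 136.673 s
Convert to SI: D = 0.0665 m, h = 0.00827 m, N = 30.3/60 = 0.505 rev/s
γ̇ = π·D·N / h = π · 0.0665 · 0.505 / 0.00827 = 12.7573 s⁻¹
Adiabatic rise: ΔT = η γ̇² t_res / (ρ cp) = 5671·(12.7573)²·136.673 / (1365·1944) = 47.5365 K

value=47.54 K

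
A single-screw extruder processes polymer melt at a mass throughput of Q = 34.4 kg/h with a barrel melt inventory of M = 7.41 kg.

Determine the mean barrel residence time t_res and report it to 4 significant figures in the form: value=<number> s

value=775.5 s

Convert throughput: Q = 34.4 kg/h = 34.4/3600 = 0.00955556 kg/s
t_res = M / Q_s = 7.41 ÷ 0.00955556 = 775.465 s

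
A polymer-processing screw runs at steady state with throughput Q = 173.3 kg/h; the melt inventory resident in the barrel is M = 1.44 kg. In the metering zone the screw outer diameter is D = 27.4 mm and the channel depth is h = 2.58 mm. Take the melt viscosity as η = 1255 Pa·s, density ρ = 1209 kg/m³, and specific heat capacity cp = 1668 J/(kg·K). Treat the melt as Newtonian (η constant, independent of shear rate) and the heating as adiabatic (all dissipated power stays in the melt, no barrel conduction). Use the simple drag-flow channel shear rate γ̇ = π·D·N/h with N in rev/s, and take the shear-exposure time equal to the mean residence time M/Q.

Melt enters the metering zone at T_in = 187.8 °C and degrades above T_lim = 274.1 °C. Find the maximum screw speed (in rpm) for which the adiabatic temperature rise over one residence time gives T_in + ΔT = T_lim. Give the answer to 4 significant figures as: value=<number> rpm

value=122.4 rpm

Throughput in SI: Q_s = 173.3 kg/h ÷ 3600 s/h = 0.0481389 kg/s
t_res = M / Q_s = 1.44 / 0.0481389 = 29.9134 s
Geometry in SI: D = 27.4 mm → 0.0274 m, h = 2.58 mm → 0.00258 m
Allowable rise: ΔT_a = T_lim − T_in = 274.1 − 187.8 = 86.3 K
Invert ΔT = ηγ̇²t_res/(ρcp) for γ̇: γ̇_max² = ΔT_a ρ cp / (η t_res) = 86.3·1209·1668 / (1255·29.9134) = 4635.78 s⁻²
γ̇_max = √4635.78 = 68.0866 s⁻¹
Solve γ̇ = πDN/h for N: N_max = γ̇_max·h/(π·D) = 68.0866 × 0.00258 / (π × 0.0274) = 2.04071 rev/s = 122.442 rpm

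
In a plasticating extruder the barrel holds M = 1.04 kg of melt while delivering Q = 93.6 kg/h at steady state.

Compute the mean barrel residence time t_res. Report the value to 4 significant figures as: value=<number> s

value=40.00 s

Throughput in SI: Q_s = 93.6 kg/h ÷ 3600 s/h = 0.026 kg/s
t_res = M / Q_s = 1.04 / 0.026 = 40 s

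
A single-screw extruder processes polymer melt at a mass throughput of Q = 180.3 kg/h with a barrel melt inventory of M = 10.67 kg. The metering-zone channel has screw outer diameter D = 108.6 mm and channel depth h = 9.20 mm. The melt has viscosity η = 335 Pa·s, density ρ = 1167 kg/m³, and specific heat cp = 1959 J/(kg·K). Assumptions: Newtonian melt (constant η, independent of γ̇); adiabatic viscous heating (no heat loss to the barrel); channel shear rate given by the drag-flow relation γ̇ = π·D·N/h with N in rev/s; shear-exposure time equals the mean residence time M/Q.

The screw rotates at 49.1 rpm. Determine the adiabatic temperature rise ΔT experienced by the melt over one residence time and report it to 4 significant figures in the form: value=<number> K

Throughput in SI: Q_s = 180.3 kg/h ÷ 3600 s/h = 0.0500833 kg/s
t_res = M / Q_s = 10.67 / 0.0500833 = 213.045 s
Convert to SI: D = 0.1086 m, h = 0.0092 m, N = 49.1/60 = 0.818333 rev/s
γ̇ = π D N / h = (π)(0.1086)(0.818333) / 0.0092 = 30.3474 s⁻¹
Adiabatic rise: ΔT = η γ̇² t_res / (ρ cp) = 335·(30.3474)²·213.045 / (1167·1959) = 28.7511 K

value=28.75 K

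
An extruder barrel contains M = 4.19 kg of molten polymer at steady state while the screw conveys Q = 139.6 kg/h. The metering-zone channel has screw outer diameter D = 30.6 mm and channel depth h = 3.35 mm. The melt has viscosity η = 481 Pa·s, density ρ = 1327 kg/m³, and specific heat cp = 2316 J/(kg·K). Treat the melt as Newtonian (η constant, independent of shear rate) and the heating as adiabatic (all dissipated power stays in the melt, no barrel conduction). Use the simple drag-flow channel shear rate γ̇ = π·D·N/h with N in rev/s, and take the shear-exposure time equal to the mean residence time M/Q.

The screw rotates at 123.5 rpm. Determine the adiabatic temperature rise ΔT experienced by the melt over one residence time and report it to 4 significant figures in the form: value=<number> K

value=59.00 K

Q_s = Q / 3600 = 139.6 / 3600 = 0.0387778 kg/s
t_res = M / Q_s = 4.19 / 0.0387778 = 108.052 s
D = 30.6 mm = 0.0306 m;  h = 3.35 mm = 0.00335 m;  N = 123.5 rpm / 60 = 2.05833 rev/s
Shear rate: γ̇ = πDN/h = π·0.0306·2.05833/0.00335 = 59.0666 s⁻¹
Adiabatic rise: ΔT = η γ̇² t_res / (ρ cp) = 481·(59.0666)²·108.052 / (1327·2316) = 58.9999 K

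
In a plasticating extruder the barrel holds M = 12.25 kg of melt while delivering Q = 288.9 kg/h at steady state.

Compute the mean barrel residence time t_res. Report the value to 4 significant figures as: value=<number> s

Throughput in SI: Q_s = 288.9 kg/h ÷ 3600 s/h = 0.08025 kg/s
t_res = M / Q_s = 12.25 ÷ 0.08025 = 152.648 s

value=152.6 s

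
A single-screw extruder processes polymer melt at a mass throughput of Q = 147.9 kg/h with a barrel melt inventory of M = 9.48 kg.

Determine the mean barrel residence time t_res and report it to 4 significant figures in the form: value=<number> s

value=230.8 s

Q_s = Q / 3600 = 147.9 / 3600 = 0.0410833 kg/s
t_res = M / Q_s = 9.48 ÷ 0.0410833 = 230.751 s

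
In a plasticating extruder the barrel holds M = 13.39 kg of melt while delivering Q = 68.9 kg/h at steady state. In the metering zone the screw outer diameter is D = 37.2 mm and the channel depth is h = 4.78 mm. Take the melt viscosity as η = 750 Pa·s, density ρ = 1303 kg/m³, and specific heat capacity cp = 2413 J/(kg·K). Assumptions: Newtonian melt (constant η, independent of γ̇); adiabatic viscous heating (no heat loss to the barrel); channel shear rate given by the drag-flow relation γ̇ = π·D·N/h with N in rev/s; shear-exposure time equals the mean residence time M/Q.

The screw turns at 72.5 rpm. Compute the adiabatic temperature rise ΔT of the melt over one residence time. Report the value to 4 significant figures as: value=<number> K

Convert throughput: Q = 68.9 kg/h = 68.9/3600 = 0.0191389 kg/s
t_res = M / Q_s = 13.39 ÷ 0.0191389 = 699.623 s
Convert to SI: D = 0.0372 m, h = 0.00478 m, N = 72.5/60 = 1.20833 rev/s
Shear rate: γ̇ = πDN/h = π·0.0372·1.20833/0.00478 = 29.5428 s⁻¹
ΔT = η·γ̇²·t_res/(ρ·cp) = [750 × 29.5428² × 699.623] / [1303 × 2413] = 145.655 K

value=145.7 K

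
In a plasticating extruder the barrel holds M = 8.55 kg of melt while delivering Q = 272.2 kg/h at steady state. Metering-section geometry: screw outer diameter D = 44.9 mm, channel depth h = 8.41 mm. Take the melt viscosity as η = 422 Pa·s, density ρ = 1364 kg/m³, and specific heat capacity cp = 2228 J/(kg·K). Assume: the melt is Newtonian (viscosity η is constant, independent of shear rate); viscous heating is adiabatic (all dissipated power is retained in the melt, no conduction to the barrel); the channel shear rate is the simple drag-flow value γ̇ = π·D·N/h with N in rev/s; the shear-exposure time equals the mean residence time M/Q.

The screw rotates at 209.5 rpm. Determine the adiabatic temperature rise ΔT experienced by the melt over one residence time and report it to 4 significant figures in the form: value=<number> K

Throughput in SI: Q_s = 272.2 kg/h ÷ 3600 s/h = 0.0756111 kg/s
t_res = M / Q_s = 8.55 ÷ 0.0756111 = 113.079 s
Geometry in metres: D = 44.9 mm → 0.0449 m, h = 8.41 mm → 0.00841 m; screw speed N = 209.5 rpm = 3.49167 rev/s
γ̇ = π·D·N / h = π · 0.0449 · 3.49167 / 0.00841 = 58.5643 s⁻¹
ΔT = η·γ̇²·t_res/(ρ·cp) = [422 × 58.5643² × 113.079] / [1364 × 2228] = 53.8554 K

value=53.86 K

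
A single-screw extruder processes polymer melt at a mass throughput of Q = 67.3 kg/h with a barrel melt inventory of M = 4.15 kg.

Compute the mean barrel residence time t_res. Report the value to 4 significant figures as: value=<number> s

Convert throughput: Q = 67.3 kg/h = 67.3/3600 = 0.0186944 kg/s
Mean residence time: t_res = M/Q_s = 4.15 kg / 0.0186944 kg/s = 221.991 s

value=222.0 s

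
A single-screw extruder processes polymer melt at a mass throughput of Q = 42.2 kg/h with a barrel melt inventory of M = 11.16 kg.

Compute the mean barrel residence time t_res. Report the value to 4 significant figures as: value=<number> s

value=952.0 s

Throughput in SI: Q_s = 42.2 kg/h ÷ 3600 s/h = 0.0117222 kg/s
Mean residence time: t_res = M/Q_s = 11.16 kg / 0.0117222 kg/s = 952.038 s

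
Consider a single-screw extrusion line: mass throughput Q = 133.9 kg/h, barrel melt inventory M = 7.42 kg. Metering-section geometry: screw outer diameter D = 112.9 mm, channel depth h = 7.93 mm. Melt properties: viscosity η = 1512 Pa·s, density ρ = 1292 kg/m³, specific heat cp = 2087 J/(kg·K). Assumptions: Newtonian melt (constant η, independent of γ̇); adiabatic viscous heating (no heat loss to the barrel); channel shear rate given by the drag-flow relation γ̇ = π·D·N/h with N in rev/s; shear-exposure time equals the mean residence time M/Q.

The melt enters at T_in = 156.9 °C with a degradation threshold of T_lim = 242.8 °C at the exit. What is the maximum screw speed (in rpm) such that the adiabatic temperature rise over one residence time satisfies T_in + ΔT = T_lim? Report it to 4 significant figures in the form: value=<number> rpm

Q_s = Q / 3600 = 133.9 / 3600 = 0.0371944 kg/s
Mean residence time: t_res = M/Q_s = 7.42 kg / 0.0371944 kg/s = 199.492 s
D = 112.9 mm = 0.1129 m;  h = 7.93 mm = 0.00793 m
Allowable rise: ΔT_a = T_lim − T_in = 242.8 − 156.9 = 85.9 K
γ̇_max² = ΔT_a·ρ·cp/(η·t_res) = 85.9·1292·2087/(1512·199.492) = 767.893 s⁻²
γ̇_max = √767.893 = 27.7109 s⁻¹
N_max = γ̇_max·h / (π·D) = 27.7109 · 0.00793 / (π · 0.1129) = 0.619555 rev/s = 37.1733 rpm

value=37.17 rpm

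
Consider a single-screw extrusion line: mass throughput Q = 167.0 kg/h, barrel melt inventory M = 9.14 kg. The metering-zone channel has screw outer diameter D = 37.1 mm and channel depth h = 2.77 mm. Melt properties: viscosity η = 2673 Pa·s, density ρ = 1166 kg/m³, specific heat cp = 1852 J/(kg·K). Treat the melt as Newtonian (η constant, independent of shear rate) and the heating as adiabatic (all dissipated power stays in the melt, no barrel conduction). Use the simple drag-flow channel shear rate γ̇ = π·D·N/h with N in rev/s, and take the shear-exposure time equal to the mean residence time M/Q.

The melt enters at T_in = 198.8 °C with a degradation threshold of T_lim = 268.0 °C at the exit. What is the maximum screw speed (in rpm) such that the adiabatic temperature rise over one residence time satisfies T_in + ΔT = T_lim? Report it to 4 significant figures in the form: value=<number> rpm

value=24.02 rpm

Throughput in SI: Q_s = 167.0 kg/h ÷ 3600 s/h = 0.0463889 kg/s
t_res = M / Q_s = 9.14 ÷ 0.0463889 = 197.03 s
Convert to metres: D = 0.0371 m, h = 0.00277 m
ΔT_a = T_lim − T_in = 268.0 − 198.8 = 69.2 K
Invert ΔT = ηγ̇²t_res/(ρcp) for γ̇: γ̇_max² = ΔT_a ρ cp / (η t_res) = 69.2·1166·1852 / (2673·197.03) = 283.736 s⁻²
Take the square root: γ̇_max = √(283.736) = 16.8445 s⁻¹
N_max = γ̇_max·h / (π·D) = 16.8445 · 0.00277 / (π · 0.0371) = 0.400325 rev/s = 24.0195 rpm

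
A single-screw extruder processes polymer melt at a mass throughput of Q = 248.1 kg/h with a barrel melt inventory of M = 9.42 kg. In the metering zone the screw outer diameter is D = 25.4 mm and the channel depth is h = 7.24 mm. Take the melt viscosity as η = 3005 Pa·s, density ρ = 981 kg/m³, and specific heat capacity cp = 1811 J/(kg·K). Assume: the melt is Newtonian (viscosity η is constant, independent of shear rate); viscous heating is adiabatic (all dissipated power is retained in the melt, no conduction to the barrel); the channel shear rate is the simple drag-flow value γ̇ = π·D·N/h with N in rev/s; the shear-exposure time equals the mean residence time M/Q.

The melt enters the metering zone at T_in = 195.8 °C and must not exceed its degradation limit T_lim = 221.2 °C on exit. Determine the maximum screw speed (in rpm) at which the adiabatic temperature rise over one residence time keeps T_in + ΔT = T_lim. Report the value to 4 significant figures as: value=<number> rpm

value=57.06 rpm

Throughput in SI: Q_s = 248.1 kg/h ÷ 3600 s/h = 0.0689167 kg/s
Mean residence time: t_res = M/Q_s = 9.42 kg / 0.0689167 kg/s = 136.687 s
D = 25.4 mm = 0.0254 m;  h = 7.24 mm = 0.00724 m
Allowable rise: ΔT_a = T_lim − T_in = 221.2 − 195.8 = 25.4 K
Invert ΔT = ηγ̇²t_res/(ρcp) for γ̇: γ̇_max² = ΔT_a ρ cp / (η t_res) = 25.4·981·1811 / (3005·136.687) = 109.863 s⁻²
γ̇_max = sqrt(109.863) = 10.4815 s⁻¹
N_max = γ̇_max h / (πD) = 10.4815·0.00724/(π·0.0254) = 0.950999 rev/s → ×60 = 57.0599 rpm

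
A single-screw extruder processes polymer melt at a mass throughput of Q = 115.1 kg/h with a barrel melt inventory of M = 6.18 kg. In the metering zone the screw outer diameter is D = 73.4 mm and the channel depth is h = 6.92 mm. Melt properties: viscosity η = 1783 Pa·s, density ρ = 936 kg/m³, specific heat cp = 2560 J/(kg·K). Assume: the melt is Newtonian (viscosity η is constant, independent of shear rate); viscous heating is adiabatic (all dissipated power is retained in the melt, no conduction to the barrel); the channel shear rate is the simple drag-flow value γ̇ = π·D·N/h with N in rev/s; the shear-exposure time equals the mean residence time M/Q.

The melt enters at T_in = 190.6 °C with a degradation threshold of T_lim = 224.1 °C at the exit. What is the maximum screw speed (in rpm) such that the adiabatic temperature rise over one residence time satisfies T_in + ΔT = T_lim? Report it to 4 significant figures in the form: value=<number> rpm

Q_s = Q / 3600 = 115.1 / 3600 = 0.0319722 kg/s
Mean residence time: t_res = M/Q_s = 6.18 kg / 0.0319722 kg/s = 193.293 s
Geometry in SI: D = 73.4 mm → 0.0734 m, h = 6.92 mm → 0.00692 m
Allowable rise: ΔT_a = T_lim − T_in = 224.1 − 190.6 = 33.5 K
Invert ΔT = ηγ̇²t_res/(ρcp) for γ̇: γ̇_max² = ΔT_a ρ cp / (η t_res) = 33.5·936·2560 / (1783·193.293) = 232.913 s⁻²
γ̇_max = √232.913 = 15.2615 s⁻¹
Solve γ̇ = πDN/h for N: N_max = γ̇_max·h/(π·D) = 15.2615 × 0.00692 / (π × 0.0734) = 0.457991 rev/s = 27.4795 rpm

value=27.48 rpm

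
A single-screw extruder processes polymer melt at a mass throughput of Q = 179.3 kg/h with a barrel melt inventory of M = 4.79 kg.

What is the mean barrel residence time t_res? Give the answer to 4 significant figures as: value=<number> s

value=96.17 s

Throughput in SI: Q_s = 179.3 kg/h ÷ 3600 s/h = 0.0498056 kg/s
t_res = M / Q_s = 4.79 / 0.0498056 = 96.174 s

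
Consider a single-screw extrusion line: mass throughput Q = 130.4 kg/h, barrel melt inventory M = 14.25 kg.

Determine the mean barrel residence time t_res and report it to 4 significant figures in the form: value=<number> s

value=393.4 s

Throughput in SI: Q_s = 130.4 kg/h ÷ 3600 s/h = 0.0362222 kg/s
t_res = M / Q_s = 14.25 ÷ 0.0362222 = 393.405 s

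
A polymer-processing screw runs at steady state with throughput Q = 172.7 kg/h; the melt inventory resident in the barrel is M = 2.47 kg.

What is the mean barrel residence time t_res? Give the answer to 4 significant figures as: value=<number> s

value=51.49 s

Throughput in SI: Q_s = 172.7 kg/h ÷ 3600 s/h = 0.0479722 kg/s
Mean residence time: t_res = M/Q_s = 2.47 kg / 0.0479722 kg/s = 51.4881 s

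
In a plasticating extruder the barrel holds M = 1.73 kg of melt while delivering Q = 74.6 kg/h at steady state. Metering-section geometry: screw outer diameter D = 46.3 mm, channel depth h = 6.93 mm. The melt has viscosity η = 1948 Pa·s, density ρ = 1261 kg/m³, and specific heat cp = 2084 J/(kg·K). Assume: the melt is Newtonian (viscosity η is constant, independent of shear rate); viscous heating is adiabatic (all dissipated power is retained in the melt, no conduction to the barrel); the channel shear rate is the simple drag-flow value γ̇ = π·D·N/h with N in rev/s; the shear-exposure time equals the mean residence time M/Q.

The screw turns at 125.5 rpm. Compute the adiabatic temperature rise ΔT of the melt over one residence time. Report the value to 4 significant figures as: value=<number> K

Q_s = Q / 3600 = 74.6 / 3600 = 0.0207222 kg/s
t_res = M / Q_s = 1.73 / 0.0207222 = 83.4853 s
D = 46.3 mm = 0.0463 m;  h = 6.93 mm = 0.00693 m;  N = 125.5 rpm / 60 = 2.09167 rev/s
γ̇ = π·D·N / h = π · 0.0463 · 2.09167 / 0.00693 = 43.9026 s⁻¹
ΔT = η·γ̇²·t_res / (ρ·cp) = 1948 · (43.9026)² · 83.4853 / (1261 · 2084) = 119.28 K

value=119.3 K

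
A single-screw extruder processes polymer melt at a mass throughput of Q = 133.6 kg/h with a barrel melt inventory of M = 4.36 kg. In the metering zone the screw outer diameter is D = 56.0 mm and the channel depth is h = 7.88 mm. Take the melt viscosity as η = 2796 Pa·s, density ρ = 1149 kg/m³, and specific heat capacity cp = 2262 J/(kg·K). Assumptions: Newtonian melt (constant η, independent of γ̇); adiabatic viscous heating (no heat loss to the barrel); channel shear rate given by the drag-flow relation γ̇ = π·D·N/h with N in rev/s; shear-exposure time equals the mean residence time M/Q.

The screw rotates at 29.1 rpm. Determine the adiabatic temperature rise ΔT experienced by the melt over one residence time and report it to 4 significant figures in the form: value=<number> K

value=14.82 K

Q_s = Q / 3600 = 133.6 / 3600 = 0.0371111 kg/s
t_res = M / Q_s = 4.36 / 0.0371111 = 117.485 s
Convert to SI: D = 0.056 m, h = 0.00788 m, N = 29.1/60 = 0.485 rev/s
γ̇ = π D N / h = (π)(0.056)(0.485) / 0.00788 = 10.8281 s⁻¹
ΔT = η·γ̇²·t_res/(ρ·cp) = [2796 × 10.8281² × 117.485] / [1149 × 2262] = 14.8188 K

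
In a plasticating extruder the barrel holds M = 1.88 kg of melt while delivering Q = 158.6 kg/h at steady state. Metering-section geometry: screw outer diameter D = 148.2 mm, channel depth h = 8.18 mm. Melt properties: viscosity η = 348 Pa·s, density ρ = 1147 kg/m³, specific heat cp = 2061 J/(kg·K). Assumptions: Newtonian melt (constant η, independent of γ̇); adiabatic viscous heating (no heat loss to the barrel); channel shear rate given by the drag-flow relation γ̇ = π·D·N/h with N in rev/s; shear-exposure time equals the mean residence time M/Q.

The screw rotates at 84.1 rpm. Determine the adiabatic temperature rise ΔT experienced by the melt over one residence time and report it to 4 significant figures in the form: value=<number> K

Q_s = Q / 3600 = 158.6 / 3600 = 0.0440556 kg/s
Mean residence time: t_res = M/Q_s = 1.88 kg / 0.0440556 kg/s = 42.6734 s
Convert to SI: D = 0.1482 m, h = 0.00818 m, N = 84.1/60 = 1.40167 rev/s
γ̇ = π·D·N / h = π · 0.1482 · 1.40167 / 0.00818 = 79.7792 s⁻¹
Adiabatic rise: ΔT = η γ̇² t_res / (ρ cp) = 348·(79.7792)²·42.6734 / (1147·2061) = 39.9829 K

value=39.98 K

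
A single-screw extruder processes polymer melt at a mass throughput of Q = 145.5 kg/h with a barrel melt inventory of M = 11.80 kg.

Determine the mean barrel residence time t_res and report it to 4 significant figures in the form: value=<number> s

Q_s = Q / 3600 = 145.5 / 3600 = 0.0404167 kg/s
t_res = M / Q_s = 11.80 ÷ 0.0404167 = 291.959 s

value=292.0 s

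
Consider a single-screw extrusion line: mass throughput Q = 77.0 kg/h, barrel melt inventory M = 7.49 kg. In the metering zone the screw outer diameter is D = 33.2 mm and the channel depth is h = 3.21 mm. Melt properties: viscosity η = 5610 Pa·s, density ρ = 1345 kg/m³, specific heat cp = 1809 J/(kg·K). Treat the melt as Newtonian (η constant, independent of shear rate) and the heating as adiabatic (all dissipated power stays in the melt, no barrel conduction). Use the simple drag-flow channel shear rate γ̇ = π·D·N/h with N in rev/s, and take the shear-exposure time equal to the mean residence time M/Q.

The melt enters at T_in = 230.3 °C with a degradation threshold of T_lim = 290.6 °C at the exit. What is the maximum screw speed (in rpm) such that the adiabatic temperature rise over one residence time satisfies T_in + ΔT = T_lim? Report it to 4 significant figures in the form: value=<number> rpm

Q_s = Q / 3600 = 77.0 / 3600 = 0.0213889 kg/s
t_res = M / Q_s = 7.49 / 0.0213889 = 350.182 s
D = 33.2 mm = 0.0332 m;  h = 3.21 mm = 0.00321 m
ΔT_a = T_lim − T_in = 290.6 − 230.3 = 60.3 K
γ̇_max² = ΔT_a·ρ·cp/(η·t_res) = 60.3·1345·1809/(5610·350.182) = 74.683 s⁻²
γ̇_max = √74.683 = 8.64193 s⁻¹
N_max = γ̇_max·h / (π·D) = 8.64193 · 0.00321 / (π · 0.0332) = 0.265967 rev/s = 15.958 rpm

value=15.96 rpm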